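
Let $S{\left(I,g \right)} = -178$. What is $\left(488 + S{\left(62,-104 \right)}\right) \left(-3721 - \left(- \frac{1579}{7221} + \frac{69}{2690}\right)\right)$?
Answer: $- \frac{2240518118899}{1942449} \approx -1.1535 \cdot 10^{6}$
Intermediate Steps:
$\left(488 + S{\left(62,-104 \right)}\right) \left(-3721 - \left(- \frac{1579}{7221} + \frac{69}{2690}\right)\right) = \left(488 - 178\right) \left(-3721 - \left(- \frac{1579}{7221} + \frac{69}{2690}\right)\right) = 310 \left(-3721 - - \frac{3749261}{19424490}\right) = 310 \left(-3721 + \left(- \frac{69}{2690} + \frac{1579}{7221}\right)\right) = 310 \left(-3721 + \frac{3749261}{19424490}\right) = 310 \left(- \frac{72274778029}{19424490}\right) = - \frac{2240518118899}{1942449}$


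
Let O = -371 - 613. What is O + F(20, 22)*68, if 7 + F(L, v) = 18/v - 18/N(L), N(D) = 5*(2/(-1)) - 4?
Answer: -101404/77 ≈ -1316.9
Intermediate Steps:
O = -984
N(D) = -14 (N(D) = 5*(2*(-1)) - 4 = 5*(-2) - 4 = -10 - 4 = -14)
F(L, v) = -40/7 + 18/v (F(L, v) = -7 + (18/v - 18/(-14)) = -7 + (18/v - 18*(-1/14)) = -7 + (18/v + 9/7) = -7 + (9/7 + 18/v) = -40/7 + 18/v)
O + F(20, 22)*68 = -984 + (-40/7 + 18/22)*68 = -984 + (-40/7 + 18*(1/22))*68 = -984 + (-40/7 + 9/11)*68 = -984 - 377/77*68 = -984 - 25636/77 = -101404/77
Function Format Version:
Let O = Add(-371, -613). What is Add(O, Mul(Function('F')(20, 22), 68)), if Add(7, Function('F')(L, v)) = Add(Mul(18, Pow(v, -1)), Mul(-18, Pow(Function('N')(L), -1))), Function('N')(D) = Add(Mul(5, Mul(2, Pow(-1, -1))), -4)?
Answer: Rational(-101404, 77) ≈ -1316.9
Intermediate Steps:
O = -984
Function('N')(D) = -14 (Function('N')(D) = Add(Mul(5, Mul(2, -1)), -4) = Add(Mul(5, -2), -4) = Add(-10, -4) = -14)
Function('F')(L, v) = Add(Rational(-40, 7), Mul(18, Pow(v, -1))) (Function('F')(L, v) = Add(-7, Add(Mul(18, Pow(v, -1)), Mul(-18, Pow(-14, -1)))) = Add(-7, Add(Mul(18, Pow(v, -1)), Mul(-18, Rational(-1, 14)))) = Add(-7, Add(Mul(18, Pow(v, -1)), Rational(9, 7))) = Add(-7, Add(Rational(9, 7), Mul(18, Pow(v, -1)))) = Add(Rational(-40, 7), Mul(18, Pow(v, -1))))
Add(O, Mul(Function('F')(20, 22), 68)) = Add(-984, Mul(Add(Rational(-40, 7), Mul(18, Pow(22, -1))), 68)) = Add(-984, Mul(Add(Rational(-40, 7), Mul(18, Rational(1, 22))), 68)) = Add(-984, Mul(Add(Rational(-40, 7), Rational(9, 11)), 68)) = Add(-984, Mul(Rational(-377, 77), 68)) = Add(-984, Rational(-25636, 77)) = Rational(-101404, 77)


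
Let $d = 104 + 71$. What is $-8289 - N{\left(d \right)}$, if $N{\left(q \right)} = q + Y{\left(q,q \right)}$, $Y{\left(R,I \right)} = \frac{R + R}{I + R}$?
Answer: $-8465$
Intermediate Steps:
$d = 175$
$Y{\left(R,I \right)} = \frac{2 R}{I + R}$
$N{\left(q \right)} = 1 + q$ ($N{\left(q \right)} = q + \frac{2 q}{q + q} = q + \frac{2 q}{2 q} = q + 2 q \frac{1}{2 q} = q + 1 = 1 + q$)
$-8289 - N{\left(d \right)} = -8289 - \left(1 + 175\right) = -8289 - 176 = -8465$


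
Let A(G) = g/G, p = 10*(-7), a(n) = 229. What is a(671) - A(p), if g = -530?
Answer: 1550/7 ≈ 221.43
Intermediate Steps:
p = -70
A(G) = -530/G
a(671) - A(p) = 229 - (-530)/(-70) = 229 - (-530)*(-1)/70 = 229 - 1*53/7 = 229 - 53/7 = 1550/7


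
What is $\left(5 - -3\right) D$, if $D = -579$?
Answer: $-4632$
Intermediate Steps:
$\left(5 - -3\right) D = \left(5 - -3\right) \left(-579\right) = \left(5 + 3\right) \left(-579\right) = 8 \left(-579\right) = -4632$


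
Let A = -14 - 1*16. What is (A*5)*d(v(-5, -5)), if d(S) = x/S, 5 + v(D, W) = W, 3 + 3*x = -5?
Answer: -40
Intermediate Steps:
x = -8/3 (x = -1 + (⅓)*(-5) = -1 - 5/3 = -8/3 ≈ -2.6667)
v(D, W) = -5 + W
d(S) = -8/(3*S)
A = -30 (A = -14 - 16 = -30)
(A*5)*d(v(-5, -5)) = (-30*5)*(-8/(3*(-5 - 5))) = -(-400)/(-10) = -(-400)*(-1)/10 = -150*4/15 = -40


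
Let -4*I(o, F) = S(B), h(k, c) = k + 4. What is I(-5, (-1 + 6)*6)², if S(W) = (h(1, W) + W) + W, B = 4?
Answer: 169/16 ≈ 10.563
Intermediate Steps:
h(k, c) = 4 + k
S(W) = 5 + 2*W (S(W) = ((4 + 1) + W) + W = (5 + W) + W = 5 + 2*W)
I(o, F) = -13/4 (I(o, F) = -(5 + 2*4)/4 = -(5 + 8)/4 = -¼*13 = -13/4)
I(-5, (-1 + 6)*6)² = (-13/4)² = 169/16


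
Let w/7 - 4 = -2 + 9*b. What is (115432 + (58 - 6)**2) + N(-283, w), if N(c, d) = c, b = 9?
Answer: 117853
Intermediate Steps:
w = 581 (w = 28 + 7*(-2 + 9*9) = 28 + 7*(-2 + 81) = 28 + 7*79 = 28 + 553 = 581)
(115432 + (58 - 6)**2) + N(-283, w) = (115432 + (58 - 6)**2) - 283 = (115432 + 52**2) - 283 = (115432 + 2704) - 283 = 118136 - 283 = 117853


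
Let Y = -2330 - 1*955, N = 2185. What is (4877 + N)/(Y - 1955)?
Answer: -3531/2620 ≈ -1.3477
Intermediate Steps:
Y = -3285 (Y = -2330 - 955 = -3285)
(4877 + N)/(Y - 1955) = (4877 + 2185)/(-3285 - 1955) = 7062/(-5240) = 7062*(-1/5240) = -3531/2620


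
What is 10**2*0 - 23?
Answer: -23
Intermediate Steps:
10**2*0 - 23 = 100*0 - 23 = 0 - 23 = -23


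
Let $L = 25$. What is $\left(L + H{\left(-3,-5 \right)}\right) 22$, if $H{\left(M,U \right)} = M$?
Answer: $484$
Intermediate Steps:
$\left(L + H{\left(-3,-5 \right)}\right) 22 = \left(25 - 3\right) 22 = 22 \cdot 22 = 484$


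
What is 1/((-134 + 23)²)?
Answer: 1/12321 ≈ 8.1162e-5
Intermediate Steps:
1/((-134 + 23)²) = 1/((-111)²) = 1/12321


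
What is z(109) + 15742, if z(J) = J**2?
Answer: 27623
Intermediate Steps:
z(109) + 15742 = 109**2 + 15742 = 11881 + 15742 = 27623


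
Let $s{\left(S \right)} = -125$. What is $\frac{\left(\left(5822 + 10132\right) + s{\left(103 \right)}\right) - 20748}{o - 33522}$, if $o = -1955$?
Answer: $\frac{4919}{35477} \approx 0.13865$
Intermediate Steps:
$\frac{\left(\left(5822 + 10132\right) + s{\left(103 \right)}\right) - 20748}{o - 33522} = \frac{\left(\left(5822 + 10132\right) - 125\right) - 20748}{-1955 - 33522} = \frac{\left(15954 - 125\right) - 20748}{-35477} = \left(15829 - 20748\right) \left(- \frac{1}{35477}\right) = \left(-4919\right) \left(- \frac{1}{35477}\right) = \frac{4919}{35477}$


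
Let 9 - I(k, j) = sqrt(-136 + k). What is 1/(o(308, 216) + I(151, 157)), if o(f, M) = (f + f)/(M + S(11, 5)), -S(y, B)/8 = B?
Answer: 10/113 + 4*sqrt(15)/565 ≈ 0.11591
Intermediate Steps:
S(y, B) = -8*B
I(k, j) = 9 - sqrt(-136 + k)
o(f, M) = 2*f/(-40 + M) (o(f, M) = (f + f)/(M - 8*5) = (2*f)/(M - 40) = (2*f)/(-40 + M) = 2*f/(-40 + M))
1/(o(308, 216) + I(151, 157)) = 1/(2*308/(-40 + 216) + (9 - sqrt(-136 + 151))) = 1/(2*308/176 + (9 - sqrt(15))) = 1/(2*308*(1/176) + (9 - sqrt(15))) = 1/(7/2 + (9 - sqrt(15))) = 1/(25/2 - sqrt(15))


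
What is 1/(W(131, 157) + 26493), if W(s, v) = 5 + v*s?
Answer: 1/47065 ≈ 2.1247e-5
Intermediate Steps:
W(s, v) = 5 + s*v
1/(W(131, 157) + 26493) = 1/((5 + 131*157) + 26493) = 1/((5 + 20567) + 26493) = 1/(20572 + 26493) = 1/47065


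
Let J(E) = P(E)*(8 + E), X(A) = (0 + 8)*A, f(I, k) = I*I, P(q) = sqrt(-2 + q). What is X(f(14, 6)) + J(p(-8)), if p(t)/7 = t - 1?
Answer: 1568 - 55*I*sqrt(65) ≈ 1568.0 - 443.42*I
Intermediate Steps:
f(I, k) = I**2
p(t) = -7 + 7*t (p(t) = 7*(t - 1) = 7*(-1 + t) = -7 + 7*t)
X(A) = 8*A
J(E) = sqrt(-2 + E)*(8 + E)
X(f(14, 6)) + J(p(-8)) = 8*14**2 + sqrt(-2 + (-7 + 7*(-8)))*(8 + (-7 + 7*(-8))) = 8*196 + sqrt(-2 + (-7 - 56))*(8 + (-7 - 56)) = 1568 + sqrt(-2 - 63)*(8 - 63) = 1568 + sqrt(-65)*(-55) = 1568 + (I*sqrt(65))*(-55) = 1568 - 55*I*sqrt(65)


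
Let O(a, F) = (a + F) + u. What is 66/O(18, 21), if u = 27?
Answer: 1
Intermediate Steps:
O(a, F) = 27 + F + a (O(a, F) = (a + F) + 27 = (F + a) + 27 = 27 + F + a)
66/O(18, 21) = 66/(27 + 21 + 18) = 66/66 = 66*(1/66) = 1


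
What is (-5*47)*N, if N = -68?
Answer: 15980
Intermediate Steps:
(-5*47)*N = -5*47*(-68) = -235*(-68) = 15980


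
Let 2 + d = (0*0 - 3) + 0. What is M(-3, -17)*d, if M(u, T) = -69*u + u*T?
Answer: -1290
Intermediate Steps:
M(u, T) = -69*u + T*u
d = -5 (d = -2 + ((0*0 - 3) + 0) = -2 + ((0 - 3) + 0) = -2 + (-3 + 0) = -2 - 3 = -5)
M(-3, -17)*d = -3*(-69 - 17)*(-5) = -3*(-86)*(-5) = 258*(-5) = -1290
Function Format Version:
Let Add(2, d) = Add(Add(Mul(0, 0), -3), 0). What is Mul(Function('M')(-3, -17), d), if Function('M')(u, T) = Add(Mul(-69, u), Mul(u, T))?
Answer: -1290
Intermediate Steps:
Function('M')(u, T) = Add(Mul(-69, u), Mul(T, u))
d = -5 (d = Add(-2, Add(Add(Mul(0, 0), -3), 0)) = Add(-2, Add(Add(0, -3), 0)) = Add(-2, Add(-3, 0)) = Add(-2, -3) = -5)
Mul(Function('M')(-3, -17), d) = Mul(Mul(-3, Add(-69, -17)), -5) = Mul(Mul(-3, -86), -5) = Mul(258, -5) = -1290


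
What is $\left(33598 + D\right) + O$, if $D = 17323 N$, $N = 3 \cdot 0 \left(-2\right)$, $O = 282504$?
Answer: $316102$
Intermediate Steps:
$N = 0$ ($N = 0 \left(-2\right) = 0$)
$D = 0$ ($D = 17323 \cdot 0 = 0$)
$\left(33598 + D\right) + O = \left(33598 + 0\right) + 282504 = 33598 + 282504 = 316102$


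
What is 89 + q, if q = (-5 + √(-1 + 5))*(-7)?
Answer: 110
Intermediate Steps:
q = 21 (q = (-5 + √4)*(-7) = (-5 + 2)*(-7) = -3*(-7) = 21)
89 + q = 89 + 21 = 110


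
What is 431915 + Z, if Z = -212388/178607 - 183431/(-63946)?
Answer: 448455288211609/1038291202 ≈ 4.3192e+5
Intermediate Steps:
Z = 1743699779/1038291202 (Z = -212388*1/178607 - 183431*(-1/63946) = -19308/16237 + 183431/63946 = 1743699779/1038291202 ≈ 1.6794)
431915 + Z = 431915 + 1743699779/1038291202 = 448455288211609/1038291202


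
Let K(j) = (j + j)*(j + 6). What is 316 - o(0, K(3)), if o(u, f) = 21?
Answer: 295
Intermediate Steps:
K(j) = 2*j*(6 + j) (K(j) = (2*j)*(6 + j) = 2*j*(6 + j))
316 - o(0, K(3)) = 316 - 1*21 = 316 - 21 = 295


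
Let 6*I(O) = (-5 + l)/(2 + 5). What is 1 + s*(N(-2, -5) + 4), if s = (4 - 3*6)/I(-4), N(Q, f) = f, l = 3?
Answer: -293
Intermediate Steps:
I(O) = -1/21 (I(O) = ((-5 + 3)/(2 + 5))/6 = (-2/7)/6 = (-2*⅐)/6 = (⅙)*(-2/7) = -1/21)
s = 294 (s = (4 - 3*6)/(-1/21) = (4 - 18)*(-21) = -14*(-21) = 294)
1 + s*(N(-2, -5) + 4) = 1 + 294*(-5 + 4) = 1 + 294*(-1) = 1 - 294 = -293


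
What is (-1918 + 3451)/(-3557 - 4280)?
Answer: -1533/7837 ≈ -0.19561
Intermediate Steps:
(-1918 + 3451)/(-3557 - 4280) = 1533/(-7837) = 1533*(-1/7837) = -1533/7837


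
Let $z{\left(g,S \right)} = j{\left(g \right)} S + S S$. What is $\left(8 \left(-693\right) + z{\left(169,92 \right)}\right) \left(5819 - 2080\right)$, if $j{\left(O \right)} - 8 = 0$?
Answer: $13669784$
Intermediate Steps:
$j{\left(O \right)} = 8$ ($j{\left(O \right)} = 8 + 0 = 8$)
$z{\left(g,S \right)} = S^{2} + 8 S$ ($z{\left(g,S \right)} = 8 S + S S = 8 S + S^{2} = S^{2} + 8 S$)
$\left(8 \left(-693\right) + z{\left(169,92 \right)}\right) \left(5819 - 2080\right) = \left(8 \left(-693\right) + 92 \left(8 + 92\right)\right) \left(5819 - 2080\right) = \left(-5544 + 92 \cdot 100\right) 3739 = \left(-5544 + 9200\right) 3739 = 3656 \cdot 3739 = 13669784$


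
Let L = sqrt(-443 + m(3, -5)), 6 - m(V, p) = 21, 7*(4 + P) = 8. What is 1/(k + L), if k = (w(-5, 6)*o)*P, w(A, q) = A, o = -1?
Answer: -350/16221 - 49*I*sqrt(458)/32442 ≈ -0.021577 - 0.032324*I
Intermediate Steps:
P = -20/7 (P = -4 + (1/7)*8 = -4 + 8/7 = -20/7 ≈ -2.8571)
m(V, p) = -15 (m(V, p) = 6 - 1*21 = 6 - 21 = -15)
k = -100/7 (k = -5*(-1)*(-20/7) = 5*(-20/7) = -100/7 ≈ -14.286)
L = I*sqrt(458) (L = sqrt(-443 - 15) = sqrt(-458) = I*sqrt(458) ≈ 21.401*I)
1/(k + L) = 1/(-100/7 + I*sqrt(458))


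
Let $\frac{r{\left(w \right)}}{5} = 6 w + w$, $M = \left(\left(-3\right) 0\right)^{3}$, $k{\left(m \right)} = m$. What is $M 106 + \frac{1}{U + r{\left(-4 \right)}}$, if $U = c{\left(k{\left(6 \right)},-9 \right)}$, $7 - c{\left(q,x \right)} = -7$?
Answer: $- \frac{1}{126} \approx -0.0079365$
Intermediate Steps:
$c{\left(q,x \right)} = 14$ ($c{\left(q,x \right)} = 7 - -7 = 7 + 7 = 14$)
$U = 14$
$M = 0$ ($M = 0^{3} = 0$)
$r{\left(w \right)} = 35 w$ ($r{\left(w \right)} = 5 \left(6 w + w\right) = 5 \cdot 7 w = 35 w$)
$M 106 + \frac{1}{U + r{\left(-4 \right)}} = 0 \cdot 106 + \frac{1}{14 + 35 \left(-4\right)} = 0 + \frac{1}{14 - 140} = 0 + \frac{1}{-126} = 0 - \frac{1}{126} = - \frac{1}{126}$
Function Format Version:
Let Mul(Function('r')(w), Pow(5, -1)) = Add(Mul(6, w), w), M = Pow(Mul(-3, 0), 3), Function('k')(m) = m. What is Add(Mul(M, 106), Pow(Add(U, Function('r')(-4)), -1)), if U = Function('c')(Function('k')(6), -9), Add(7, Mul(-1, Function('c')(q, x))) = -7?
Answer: Rational(-1, 126) ≈ -0.0079365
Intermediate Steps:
Function('c')(q, x) = 14 (Function('c')(q, x) = Add(7, Mul(-1, -7)) = Add(7, 7) = 14)
U = 14
M = 0 (M = Pow(0, 3) = 0)
Function('r')(w) = Mul(35, w) (Function('r')(w) = Mul(5, Add(Mul(6, w), w)) = Mul(5, Mul(7, w)) = Mul(35, w))
Add(Mul(M, 106), Pow(Add(U, Function('r')(-4)), -1)) = Add(Mul(0, 106), Pow(Add(14, Mul(35, -4)), -1)) = Add(0, Pow(Add(14, -140), -1)) = Add(0, Pow(-126, -1)) = Add(0, Rational(-1, 126)) = Rational(-1, 126)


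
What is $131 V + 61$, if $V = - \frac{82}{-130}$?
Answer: $\frac{9336}{65} \approx 143.63$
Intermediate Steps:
$V = \frac{41}{65}$ ($V = \left(-82\right) \left(- \frac{1}{130}\right) = \frac{41}{65} \approx 0.63077$)
$131 V + 61 = 131 \cdot \frac{41}{65} + 61 = \frac{5371}{65} + 61 = \frac{9336}{65}$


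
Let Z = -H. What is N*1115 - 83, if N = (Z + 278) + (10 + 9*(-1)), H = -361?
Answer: 713517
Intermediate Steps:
Z = 361 (Z = -1*(-361) = 361)
N = 640 (N = (361 + 278) + (10 + 9*(-1)) = 639 + (10 - 9) = 639 + 1 = 640)
N*1115 - 83 = 640*1115 - 83 = 713600 - 83 = 713517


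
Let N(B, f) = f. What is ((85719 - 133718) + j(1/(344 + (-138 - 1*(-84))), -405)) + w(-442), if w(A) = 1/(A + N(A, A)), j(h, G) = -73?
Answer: -42495649/884 ≈ -48072.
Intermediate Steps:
w(A) = 1/(2*A) (w(A) = 1/(A + A) = 1/(2*A))
((85719 - 133718) + j(1/(344 + (-138 - 1*(-84))), -405)) + w(-442) = ((85719 - 133718) - 73) + (½)/(-442) = (-47999 - 73) + (½)*(-1/442) = -48072 - 1/884 = -42495649/884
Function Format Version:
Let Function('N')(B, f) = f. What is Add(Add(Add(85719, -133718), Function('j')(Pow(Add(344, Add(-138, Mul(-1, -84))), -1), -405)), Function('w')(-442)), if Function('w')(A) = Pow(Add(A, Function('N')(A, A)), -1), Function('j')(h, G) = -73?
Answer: Rational(-42495649, 884) ≈ -48072.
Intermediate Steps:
Function('w')(A) = Mul(Rational(1, 2), Pow(A, -1)) (Function('w')(A) = Pow(Add(A, A), -1) = Pow(Mul(2, A), -1) = Mul(Rational(1, 2), Pow(A, -1)))
Add(Add(Add(85719, -133718), Function('j')(Pow(Add(344, Add(-138, Mul(-1, -84))), -1), -405)), Function('w')(-442)) = Add(Add(Add(85719, -133718), -73), Mul(Rational(1, 2), Pow(-442, -1))) = Add(Add(-47999, -73), Mul(Rational(1, 2), Rational(-1, 442))) = Add(-48072, Rational(-1, 884)) = Rational(-42495649, 884)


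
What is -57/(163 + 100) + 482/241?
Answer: 469/263 ≈ 1.7833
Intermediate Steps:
-57/(163 + 100) + 482/241 = -57/263 + 482*(1/241) = -57*1/263 + 2 = -57/263 + 2 = 469/263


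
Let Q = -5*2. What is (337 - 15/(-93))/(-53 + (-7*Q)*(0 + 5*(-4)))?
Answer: -10452/45043 ≈ -0.23204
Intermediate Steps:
Q = -10
(337 - 15/(-93))/(-53 + (-7*Q)*(0 + 5*(-4))) = (337 - 15/(-93))/(-53 + (-7*(-10))*(0 + 5*(-4))) = (337 - 15*(-1/93))/(-53 + 70*(0 - 20)) = (337 + 5/31)/(-53 + 70*(-20)) = 10452/(31*(-53 - 1400)) = (10452/31)/(-1453) = (10452/31)*(-1/1453) = -10452/45043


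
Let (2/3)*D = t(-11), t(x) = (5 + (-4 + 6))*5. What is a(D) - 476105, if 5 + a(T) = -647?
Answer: -476757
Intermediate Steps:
t(x) = 35 (t(x) = (5 + 2)*5 = 7*5 = 35)
D = 105/2 (D = (3/2)*35 = 105/2 ≈ 52.500)
a(T) = -652 (a(T) = -5 - 647 = -652)
a(D) - 476105 = -652 - 476105 = -476757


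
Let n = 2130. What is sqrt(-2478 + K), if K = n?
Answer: 2*I*sqrt(87) ≈ 18.655*I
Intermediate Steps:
K = 2130
sqrt(-2478 + K) = sqrt(-2478 + 2130) = sqrt(-348) = 2*I*sqrt(87)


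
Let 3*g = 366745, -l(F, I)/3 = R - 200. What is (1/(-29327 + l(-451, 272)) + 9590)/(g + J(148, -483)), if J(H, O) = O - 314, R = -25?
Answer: 824318037/10439470808 ≈ 0.078962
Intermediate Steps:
l(F, I) = 675 (l(F, I) = -3*(-25 - 200) = -3*(-225) = 675)
g = 366745/3 (g = (1/3)*366745 = 366745/3 ≈ 1.2225e+5)
J(H, O) = -314 + O
(1/(-29327 + l(-451, 272)) + 9590)/(g + J(148, -483)) = (1/(-29327 + 675) + 9590)/(366745/3 + (-314 - 483)) = (1/(-28652) + 9590)/(366745/3 - 797) = (-1/28652 + 9590)/(364354/3) = (274772679/28652)*(3/364354) = 824318037/10439470808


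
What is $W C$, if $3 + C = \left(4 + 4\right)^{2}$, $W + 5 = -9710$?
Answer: $-592615$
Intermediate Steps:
$W = -9715$ ($W = -5 - 9710 = -9715$)
$C = 61$ ($C = -3 + \left(4 + 4\right)^{2} = -3 + 8^{2} = -3 + 64 = 61$)
$W C = \left(-9715\right) 61 = -592615$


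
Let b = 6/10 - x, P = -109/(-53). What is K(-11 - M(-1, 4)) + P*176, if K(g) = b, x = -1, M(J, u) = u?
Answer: 96344/265 ≈ 363.56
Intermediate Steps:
P = 109/53 (P = -109*(-1/53) = 109/53 ≈ 2.0566)
b = 8/5 (b = 6/10 - 1*(-1) = 6*(⅒) + 1 = ⅗ + 1 = 8/5 ≈ 1.6000)
K(g) = 8/5
K(-11 - M(-1, 4)) + P*176 = 8/5 + (109/53)*176 = 8/5 + 19184/53 = 96344/265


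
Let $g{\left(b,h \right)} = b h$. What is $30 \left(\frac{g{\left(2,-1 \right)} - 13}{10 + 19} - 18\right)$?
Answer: $- \frac{16110}{29} \approx -555.52$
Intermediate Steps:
$30 \left(\frac{g{\left(2,-1 \right)} - 13}{10 + 19} - 18\right) = 30 \left(\frac{2 \left(-1\right) - 13}{10 + 19} - 18\right) = 30 \left(\frac{-2 - 13}{29} - 18\right) = 30 \left(\left(-15\right) \frac{1}{29} - 18\right) = 30 \left(- \frac{15}{29} - 18\right) = 30 \left(- \frac{537}{29}\right) = - \frac{16110}{29}$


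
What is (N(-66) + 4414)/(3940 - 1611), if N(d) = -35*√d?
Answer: 4414/2329 - 35*I*√66/2329 ≈ 1.8952 - 0.12209*I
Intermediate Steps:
(N(-66) + 4414)/(3940 - 1611) = (-35*I*√66 + 4414)/(3940 - 1611) = (-35*I*√66 + 4414)/2329 = (-35*I*√66 + 4414)*(1/2329) = (4414 - 35*I*√66)*(1/2329) = 4414/2329 - 35*I*√66/2329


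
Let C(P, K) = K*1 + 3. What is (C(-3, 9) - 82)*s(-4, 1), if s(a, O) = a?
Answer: 280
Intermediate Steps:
C(P, K) = 3 + K (C(P, K) = K + 3 = 3 + K)
(C(-3, 9) - 82)*s(-4, 1) = ((3 + 9) - 82)*(-4) = (12 - 82)*(-4) = -70*(-4) = 280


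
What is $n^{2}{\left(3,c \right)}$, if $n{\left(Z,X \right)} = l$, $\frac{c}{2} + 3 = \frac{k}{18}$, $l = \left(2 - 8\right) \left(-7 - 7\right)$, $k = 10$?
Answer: $7056$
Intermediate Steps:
$l = 84$ ($l = \left(-6\right) \left(-14\right) = 84$)
$c = - \frac{44}{9}$ ($c = -6 + 2 \cdot \frac{10}{18} = -6 + 2 \cdot 10 \cdot \frac{1}{18} = -6 + 2 \cdot \frac{5}{9} = -6 + \frac{10}{9} = - \frac{44}{9} \approx -4.8889$)
$n{\left(Z,X \right)} = 84$
$n^{2}{\left(3,c \right)} = 84^{2} = 7056$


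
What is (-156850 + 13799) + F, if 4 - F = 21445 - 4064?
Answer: -160428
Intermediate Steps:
F = -17377 (F = 4 - (21445 - 4064) = 4 - 1*17381 = 4 - 17381 = -17377)
(-156850 + 13799) + F = (-156850 + 13799) - 17377 = -143051 - 17377 = -160428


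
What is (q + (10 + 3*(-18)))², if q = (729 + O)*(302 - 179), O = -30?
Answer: 7384480489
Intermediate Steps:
q = 85977 (q = (729 - 30)*(302 - 179) = 699*123 = 85977)
(q + (10 + 3*(-18)))² = (85977 + (10 + 3*(-18)))² = (85977 + (10 - 54))² = (85977 - 44)² = 85933² = 7384480489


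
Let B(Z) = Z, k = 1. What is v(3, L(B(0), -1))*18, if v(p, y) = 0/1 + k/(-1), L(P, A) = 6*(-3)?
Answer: -18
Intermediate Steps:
L(P, A) = -18
v(p, y) = -1 (v(p, y) = 0/1 + 1/(-1) = 0*1 + 1*(-1) = 0 - 1 = -1)
v(3, L(B(0), -1))*18 = -1*18 = -18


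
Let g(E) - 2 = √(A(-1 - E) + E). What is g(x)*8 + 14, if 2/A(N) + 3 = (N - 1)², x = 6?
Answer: 30 + 32*√1403/61 ≈ 49.649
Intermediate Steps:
A(N) = 2/(-3 + (-1 + N)²) (A(N) = 2/(-3 + (N - 1)²) = 2/(-3 + (-1 + N)²))
g(E) = 2 + √(E + 2/(-3 + (-2 - E)²)) (g(E) = 2 + √(2/(-3 + (-1 + (-1 - E))²) + E) = 2 + √(2/(-3 + (-2 - E)²) + E) = 2 + √(E + 2/(-3 + (-2 - E)²)))
g(x)*8 + 14 = (2 + √((2 + 6*(-3 + (2 + 6)²))/(-3 + (2 + 6)²)))*8 + 14 = (2 + √((2 + 6*(-3 + 8²))/(-3 + 8²)))*8 + 14 = (2 + √((2 + 6*(-3 + 64))/(-3 + 64)))*8 + 14 = (2 + √((2 + 6*61)/61))*8 + 14 = (2 + √((2 + 366)/61))*8 + 14 = (2 + √((1/61)*368))*8 + 14 = (2 + √(368/61))*8 + 14 = (2 + 4*√1403/61)*8 + 14 = (16 + 32*√1403/61) + 14 = 30 + 32*√1403/61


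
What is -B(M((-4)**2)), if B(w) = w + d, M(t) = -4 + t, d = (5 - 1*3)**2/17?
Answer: -208/17 ≈ -12.235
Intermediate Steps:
d = 4/17 (d = (5 - 3)**2*(1/17) = 2**2*(1/17) = 4*(1/17) = 4/17 ≈ 0.23529)
B(w) = 4/17 + w (B(w) = w + 4/17 = 4/17 + w)
-B(M((-4)**2)) = -(4/17 + (-4 + (-4)**2)) = -(4/17 + (-4 + 16)) = -(4/17 + 12) = -1*208/17 = -208/17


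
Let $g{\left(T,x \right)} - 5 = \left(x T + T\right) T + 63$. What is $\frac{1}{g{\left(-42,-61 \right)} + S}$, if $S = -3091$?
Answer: $- \frac{1}{108863} \approx -9.1859 \cdot 10^{-6}$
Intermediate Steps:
$g{\left(T,x \right)} = 68 + T \left(T + T x\right)$ ($g{\left(T,x \right)} = 5 + \left(\left(x T + T\right) T + 63\right) = 5 + \left(\left(T x + T\right) T + 63\right) = 5 + \left(\left(T + T x\right) T + 63\right) = 5 + \left(T \left(T + T x\right) + 63\right) = 5 + \left(63 + T \left(T + T x\right)\right) = 68 + T \left(T + T x\right)$)
$\frac{1}{g{\left(-42,-61 \right)} + S} = \frac{1}{\left(68 + \left(-42\right)^{2} - 61 \left(-42\right)^{2}\right) - 3091} = \frac{1}{\left(68 + 1764 - 107604\right) - 3091} = \frac{1}{-105772 - 3091} = \frac{1}{-108863} = - \frac{1}{108863}$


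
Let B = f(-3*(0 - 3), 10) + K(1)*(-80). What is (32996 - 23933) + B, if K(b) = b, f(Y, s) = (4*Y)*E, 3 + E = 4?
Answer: 9019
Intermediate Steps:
E = 1 (E = -3 + 4 = 1)
f(Y, s) = 4*Y (f(Y, s) = (4*Y)*1 = 4*Y)
B = -44 (B = 4*(-3*(0 - 3)) + 1*(-80) = 4*(-3*(-3)) - 80 = 4*9 - 80 = 36 - 80 = -44)
(32996 - 23933) + B = (32996 - 23933) - 44 = 9063 - 44 = 9019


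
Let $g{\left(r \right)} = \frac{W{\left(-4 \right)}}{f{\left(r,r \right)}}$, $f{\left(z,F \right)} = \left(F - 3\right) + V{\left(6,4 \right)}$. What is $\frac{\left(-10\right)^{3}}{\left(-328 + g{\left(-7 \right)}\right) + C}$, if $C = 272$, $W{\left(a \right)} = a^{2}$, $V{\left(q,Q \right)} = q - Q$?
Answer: $\frac{500}{29} \approx 17.241$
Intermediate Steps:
$f{\left(z,F \right)} = -1 + F$ ($f{\left(z,F \right)} = \left(F - 3\right) + \left(6 - 4\right) = \left(-3 + F\right) + \left(6 - 4\right) = \left(-3 + F\right) + 2 = -1 + F$)
$g{\left(r \right)} = \frac{16}{-1 + r}$ ($g{\left(r \right)} = \frac{\left(-4\right)^{2}}{-1 + r} = \frac{16}{-1 + r}$)
$\frac{\left(-10\right)^{3}}{\left(-328 + g{\left(-7 \right)}\right) + C} = \frac{\left(-10\right)^{3}}{\left(-328 + \frac{16}{-1 - 7}\right) + 272} = - \frac{1000}{\left(-328 + \frac{16}{-8}\right) + 272} = - \frac{1000}{\left(-328 + 16 \left(- \frac{1}{8}\right)\right) + 272} = - \frac{1000}{\left(-328 - 2\right) + 272} = - \frac{1000}{-330 + 272} = - \frac{1000}{-58} = \left(-1000\right) \left(- \frac{1}{58}\right) = \frac{500}{29}$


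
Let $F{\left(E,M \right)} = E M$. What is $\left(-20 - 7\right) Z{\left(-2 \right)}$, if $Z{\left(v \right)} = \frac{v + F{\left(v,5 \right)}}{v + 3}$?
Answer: $324$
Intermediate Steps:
$Z{\left(v \right)} = \frac{6 v}{3 + v}$ ($Z{\left(v \right)} = \frac{v + v 5}{v + 3} = \frac{v + 5 v}{3 + v} = \frac{6 v}{3 + v}$)
$\left(-20 - 7\right) Z{\left(-2 \right)} = \left(-20 - 7\right) 6 \left(-2\right) \frac{1}{3 - 2} = - 27 \cdot 6 \left(-2\right) 1^{-1} = - 27 \cdot 6 \left(-2\right) 1 = \left(-27\right) \left(-12\right) = 324$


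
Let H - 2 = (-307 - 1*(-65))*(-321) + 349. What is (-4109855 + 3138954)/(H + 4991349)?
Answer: -970901/5069382 ≈ -0.19152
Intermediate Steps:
H = 78033 (H = 2 + ((-307 - 1*(-65))*(-321) + 349) = 2 + ((-307 + 65)*(-321) + 349) = 2 + (-242*(-321) + 349) = 2 + (77682 + 349) = 2 + 78031 = 78033)
(-4109855 + 3138954)/(H + 4991349) = (-4109855 + 3138954)/(78033 + 4991349) = -970901/5069382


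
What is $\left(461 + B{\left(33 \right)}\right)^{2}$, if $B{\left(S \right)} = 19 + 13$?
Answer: $243049$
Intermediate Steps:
$B{\left(S \right)} = 32$
$\left(461 + B{\left(33 \right)}\right)^{2} = \left(461 + 32\right)^{2} = 493^{2} = 243049$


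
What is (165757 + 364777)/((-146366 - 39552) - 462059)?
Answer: -530534/647977 ≈ -0.81875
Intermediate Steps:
(165757 + 364777)/((-146366 - 39552) - 462059) = 530534/(-185918 - 462059) = 530534/(-647977) = 530534*(-1/647977) = -530534/647977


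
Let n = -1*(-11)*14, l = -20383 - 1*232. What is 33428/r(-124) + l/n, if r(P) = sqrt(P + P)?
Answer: -2945/22 - 8357*I*sqrt(62)/31 ≈ -133.86 - 2122.7*I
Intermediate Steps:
l = -20615 (l = -20383 - 232 = -20615)
r(P) = sqrt(2)*sqrt(P) (r(P) = sqrt(2*P) = sqrt(2)*sqrt(P))
n = 154 (n = 11*14 = 154)
33428/r(-124) + l/n = 33428/((sqrt(2)*sqrt(-124))) - 20615/154 = 33428/((sqrt(2)*(2*I*sqrt(31)))) - 20615*1/154 = 33428/((2*I*sqrt(62))) - 2945/22 = 33428*(-I*sqrt(62)/124) - 2945/22 = -8357*I*sqrt(62)/31 - 2945/22 = -2945/22 - 8357*I*sqrt(62)/31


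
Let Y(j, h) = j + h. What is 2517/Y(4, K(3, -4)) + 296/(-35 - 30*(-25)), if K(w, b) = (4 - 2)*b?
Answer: -1798471/2860 ≈ -628.84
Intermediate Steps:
K(w, b) = 2*b
Y(j, h) = h + j
2517/Y(4, K(3, -4)) + 296/(-35 - 30*(-25)) = 2517/(2*(-4) + 4) + 296/(-35 - 30*(-25)) = 2517/(-8 + 4) + 296/(-35 + 750) = 2517/(-4) + 296/715 = 2517*(-¼) + 296*(1/715) = -2517/4 + 296/715 = -1798471/2860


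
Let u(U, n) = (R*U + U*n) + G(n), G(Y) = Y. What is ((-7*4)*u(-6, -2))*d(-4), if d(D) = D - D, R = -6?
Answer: 0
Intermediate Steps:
d(D) = 0
u(U, n) = n - 6*U + U*n (u(U, n) = (-6*U + U*n) + n = n - 6*U + U*n)
((-7*4)*u(-6, -2))*d(-4) = ((-7*4)*(-2 - 6*(-6) - 6*(-2)))*0 = -28*(-2 + 36 + 12)*0 = -28*46*0 = -1288*0 = 0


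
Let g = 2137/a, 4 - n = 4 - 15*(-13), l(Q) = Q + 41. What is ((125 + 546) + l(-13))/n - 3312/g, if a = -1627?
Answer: 349762639/138905 ≈ 2518.0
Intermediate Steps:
l(Q) = 41 + Q
n = -195 (n = 4 - (4 - 15*(-13)) = 4 - (4 + 195) = 4 - 1*199 = 4 - 199 = -195)
g = -2137/1627 (g = 2137/(-1627) = 2137*(-1/1627) = -2137/1627 ≈ -1.3135)
((125 + 546) + l(-13))/n - 3312/g = ((125 + 546) + (41 - 13))/(-195) - 3312/(-2137/1627) = (671 + 28)*(-1/195) - 3312*(-1627/2137) = 699*(-1/195) + 5388624/2137 = -233/65 + 5388624/2137 = 349762639/138905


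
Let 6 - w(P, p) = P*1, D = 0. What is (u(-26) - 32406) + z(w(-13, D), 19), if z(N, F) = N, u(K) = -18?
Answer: -32405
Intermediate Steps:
w(P, p) = 6 - P
(u(-26) - 32406) + z(w(-13, D), 19) = (-18 - 32406) + (6 - 1*(-13)) = -32424 + (6 + 13) = -32424 + 19 = -32405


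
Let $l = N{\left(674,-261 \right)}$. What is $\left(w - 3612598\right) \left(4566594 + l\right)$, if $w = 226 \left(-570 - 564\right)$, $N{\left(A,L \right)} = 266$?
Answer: $-17668642450520$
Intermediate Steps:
$l = 266$
$w = -256284$ ($w = 226 \left(-1134\right) = -256284$)
$\left(w - 3612598\right) \left(4566594 + l\right) = \left(-256284 - 3612598\right) \left(4566594 + 266\right) = \left(-3868882\right) 4566860 = -17668642450520$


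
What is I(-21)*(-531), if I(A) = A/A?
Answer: -531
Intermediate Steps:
I(A) = 1
I(-21)*(-531) = 1*(-531) = -531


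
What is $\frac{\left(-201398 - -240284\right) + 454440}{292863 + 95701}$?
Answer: $\frac{246663}{194282} \approx 1.2696$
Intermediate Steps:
$\frac{\left(-201398 - -240284\right) + 454440}{292863 + 95701} = \frac{\left(-201398 + 240284\right) + 454440}{388564} = \left(38886 + 454440\right) \frac{1}{388564} = 493326 \cdot \frac{1}{388564} = \frac{246663}{194282}$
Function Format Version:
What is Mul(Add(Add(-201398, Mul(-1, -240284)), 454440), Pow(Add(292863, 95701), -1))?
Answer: Rational(246663, 194282) ≈ 1.2696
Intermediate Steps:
Mul(Add(Add(-201398, Mul(-1, -240284)), 454440), Pow(Add(292863, 95701), -1)) = Mul(Add(Add(-201398, 240284), 454440), Pow(388564, -1)) = Mul(Add(38886, 454440), Rational(1, 388564)) = Mul(493326, Rational(1, 388564)) = Rational(246663, 194282)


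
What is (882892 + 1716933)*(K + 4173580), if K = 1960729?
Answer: 15948129895925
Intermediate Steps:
(882892 + 1716933)*(K + 4173580) = (882892 + 1716933)*(1960729 + 4173580) = 2599825*6134309 = 15948129895925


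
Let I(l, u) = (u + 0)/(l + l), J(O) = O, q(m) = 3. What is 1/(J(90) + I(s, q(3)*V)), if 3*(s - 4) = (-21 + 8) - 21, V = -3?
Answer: 44/3987 ≈ 0.011036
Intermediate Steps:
s = -22/3 (s = 4 + ((-21 + 8) - 21)/3 = 4 + (-13 - 21)/3 = 4 + (1/3)*(-34) = 4 - 34/3 = -22/3 ≈ -7.3333)
I(l, u) = u/(2*l) (I(l, u) = u/((2*l)) = u*(1/(2*l)) = u/(2*l))
1/(J(90) + I(s, q(3)*V)) = 1/(90 + (3*(-3))/(2*(-22/3))) = 1/(90 + (1/2)*(-9)*(-3/22)) = 1/(90 + 27/44) = 1/(3987/44) = 44/3987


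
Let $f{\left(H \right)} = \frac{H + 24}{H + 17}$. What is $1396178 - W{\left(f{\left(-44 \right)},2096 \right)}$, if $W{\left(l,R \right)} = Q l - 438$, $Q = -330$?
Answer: $\frac{12571744}{9} \approx 1.3969 \cdot 10^{6}$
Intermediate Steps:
$f{\left(H \right)} = \frac{24 + H}{17 + H}$
$W{\left(l,R \right)} = -438 - 330 l$ ($W{\left(l,R \right)} = - 330 l - 438 = -438 - 330 l$)
$1396178 - W{\left(f{\left(-44 \right)},2096 \right)} = 1396178 - \left(-438 - 330 \frac{24 - 44}{17 - 44}\right) = 1396178 - \left(-438 - 330 \frac{1}{-27} \left(-20\right)\right) = 1396178 - \left(-438 - 330 \left(\left(- \frac{1}{27}\right) \left(-20\right)\right)\right) = 1396178 - \left(-438 - \frac{2200}{9}\right) = 1396178 - - \frac{6142}{9} = 1396178 + \frac{6142}{9} = \frac{12571744}{9}$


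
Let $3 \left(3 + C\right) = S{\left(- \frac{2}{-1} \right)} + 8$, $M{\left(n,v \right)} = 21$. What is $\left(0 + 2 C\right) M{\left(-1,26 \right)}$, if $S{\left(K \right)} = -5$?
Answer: $-84$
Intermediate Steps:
$C = -2$ ($C = -3 + \frac{-5 + 8}{3} = -3 + \frac{1}{3} \cdot 3 = -3 + 1 = -2$)
$\left(0 + 2 C\right) M{\left(-1,26 \right)} = \left(0 + 2 \left(-2\right)\right) 21 = \left(0 - 4\right) 21 = \left(-4\right) 21 = -84$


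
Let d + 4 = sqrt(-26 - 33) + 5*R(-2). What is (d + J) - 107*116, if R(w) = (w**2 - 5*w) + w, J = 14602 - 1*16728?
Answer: -14482 + I*sqrt(59) ≈ -14482.0 + 7.6811*I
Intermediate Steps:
J = -2126 (J = 14602 - 16728 = -2126)
R(w) = w**2 - 4*w
d = 56 + I*sqrt(59) (d = -4 + (sqrt(-26 - 33) + 5*(-2*(-4 - 2))) = -4 + (sqrt(-59) + 5*(-2*(-6))) = -4 + (I*sqrt(59) + 5*12) = -4 + (I*sqrt(59) + 60) = -4 + (60 + I*sqrt(59)) = 56 + I*sqrt(59) ≈ 56.0 + 7.6811*I)
(d + J) - 107*116 = ((56 + I*sqrt(59)) - 2126) - 107*116 = (-2070 + I*sqrt(59)) - 12412 = -14482 + I*sqrt(59)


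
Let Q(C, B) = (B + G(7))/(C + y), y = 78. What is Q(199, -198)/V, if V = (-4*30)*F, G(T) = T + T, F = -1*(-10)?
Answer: 23/41550 ≈ 0.00055355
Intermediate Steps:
F = 10
G(T) = 2*T
Q(C, B) = (14 + B)/(78 + C) (Q(C, B) = (B + 2*7)/(C + 78) = (B + 14)/(78 + C) = (14 + B)/(78 + C))
V = -1200 (V = -4*30*10 = -120*10 = -1200)
Q(199, -198)/V = ((14 - 198)/(78 + 199))/(-1200) = (-184/277)*(-1/1200) = ((1/277)*(-184))*(-1/1200) = -184/277*(-1/1200) = 23/41550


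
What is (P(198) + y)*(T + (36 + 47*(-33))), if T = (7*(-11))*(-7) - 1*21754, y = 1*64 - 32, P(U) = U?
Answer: -5227900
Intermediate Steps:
y = 32 (y = 64 - 32 = 32)
T = -21215 (T = -77*(-7) - 21754 = 539 - 21754 = -21215)
(P(198) + y)*(T + (36 + 47*(-33))) = (198 + 32)*(-21215 + (36 + 47*(-33))) = 230*(-21215 + (36 - 1551)) = 230*(-21215 - 1515) = 230*(-22730) = -5227900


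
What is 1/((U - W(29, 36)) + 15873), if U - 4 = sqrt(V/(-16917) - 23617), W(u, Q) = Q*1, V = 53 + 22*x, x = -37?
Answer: 267982197/4245505510705 - 2*I*sqrt(1689703912419)/4245505510705 ≈ 6.3121e-5 - 6.1236e-7*I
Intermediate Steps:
V = -761 (V = 53 + 22*(-37) = 53 - 814 = -761)
W(u, Q) = Q
U = 4 + 2*I*sqrt(1689703912419)/16917 (U = 4 + sqrt(-761/(-16917) - 23617) = 4 + sqrt(-761*(-1/16917) - 23617) = 4 + sqrt(761/16917 - 23617) = 4 + sqrt(-399528028/16917) = 4 + 2*I*sqrt(1689703912419)/16917 ≈ 4.0 + 153.68*I)
1/((U - W(29, 36)) + 15873) = 1/(((4 + 2*I*sqrt(1689703912419)/16917) - 1*36) + 15873) = 1/(((4 + 2*I*sqrt(1689703912419)/16917) - 36) + 15873) = 1/((-32 + 2*I*sqrt(1689703912419)/16917) + 15873) = 1/(15841 + 2*I*sqrt(1689703912419)/16917)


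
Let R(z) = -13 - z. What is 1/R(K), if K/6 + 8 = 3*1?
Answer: 1/17 ≈ 0.058824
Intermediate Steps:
K = -30 (K = -48 + 6*(3*1) = -48 + 6*3 = -48 + 18 = -30)
1/R(K) = 1/(-13 - 1*(-30)) = 1/(-13 + 30) = 1/17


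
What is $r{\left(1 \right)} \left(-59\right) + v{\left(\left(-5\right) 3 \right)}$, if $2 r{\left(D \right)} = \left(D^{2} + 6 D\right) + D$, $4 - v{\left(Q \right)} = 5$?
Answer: $-237$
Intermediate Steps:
$v{\left(Q \right)} = -1$ ($v{\left(Q \right)} = 4 - 5 = -1$)
$r{\left(D \right)} = \frac{D^{2}}{2} + \frac{7 D}{2}$ ($r{\left(D \right)} = \frac{\left(D^{2} + 6 D\right) + D}{2} = \frac{D^{2} + 7 D}{2} = \frac{D^{2}}{2} + \frac{7 D}{2}$)
$r{\left(1 \right)} \left(-59\right) + v{\left(\left(-5\right) 3 \right)} = \frac{1}{2} \cdot 1 \left(7 + 1\right) \left(-59\right) - 1 = \frac{1}{2} \cdot 1 \cdot 8 \left(-59\right) - 1 = 4 \left(-59\right) - 1 = -236 - 1 = -237$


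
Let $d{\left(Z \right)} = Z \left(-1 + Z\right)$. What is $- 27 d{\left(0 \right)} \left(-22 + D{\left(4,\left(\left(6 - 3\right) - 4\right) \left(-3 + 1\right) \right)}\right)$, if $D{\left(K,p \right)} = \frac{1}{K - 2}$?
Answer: $0$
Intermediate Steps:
$D{\left(K,p \right)} = \frac{1}{-2 + K}$
$- 27 d{\left(0 \right)} \left(-22 + D{\left(4,\left(\left(6 - 3\right) - 4\right) \left(-3 + 1\right) \right)}\right) = - 27 \cdot 0 \left(-1 + 0\right) \left(-22 + \frac{1}{-2 + 4}\right) = - 27 \cdot 0 \left(-1\right) \left(-22 + \frac{1}{2}\right) = \left(-27\right) 0 \left(-22 + \frac{1}{2}\right) = 0 \left(- \frac{43}{2}\right) = 0$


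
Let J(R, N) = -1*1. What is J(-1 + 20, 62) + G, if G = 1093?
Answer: 1092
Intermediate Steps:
J(R, N) = -1
J(-1 + 20, 62) + G = -1 + 1093 = 1092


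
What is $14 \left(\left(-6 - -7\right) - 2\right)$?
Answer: $-14$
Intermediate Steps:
$14 \left(\left(-6 - -7\right) - 2\right) = 14 \left(\left(-6 + 7\right) - 2\right) = 14 \left(1 - 2\right) = 14 \left(-1\right) = -14$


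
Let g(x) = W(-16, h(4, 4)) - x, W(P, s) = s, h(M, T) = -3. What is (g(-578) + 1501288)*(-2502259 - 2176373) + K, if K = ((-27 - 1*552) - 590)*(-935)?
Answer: -7026663198401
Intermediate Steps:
g(x) = -3 - x
K = 1093015 (K = ((-27 - 552) - 590)*(-935) = (-579 - 590)*(-935) = -1169*(-935) = 1093015)
(g(-578) + 1501288)*(-2502259 - 2176373) + K = ((-3 - 1*(-578)) + 1501288)*(-2502259 - 2176373) + 1093015 = ((-3 + 578) + 1501288)*(-4678632) + 1093015 = (575 + 1501288)*(-4678632) + 1093015 = 1501863*(-4678632) + 1093015 = -7026664291416 + 1093015 = -7026663198401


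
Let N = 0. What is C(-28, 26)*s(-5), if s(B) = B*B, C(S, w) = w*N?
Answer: 0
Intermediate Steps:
C(S, w) = 0 (C(S, w) = w*0 = 0)
s(B) = B²
C(-28, 26)*s(-5) = 0*(-5)² = 0*25 = 0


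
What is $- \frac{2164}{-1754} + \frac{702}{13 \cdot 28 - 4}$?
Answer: $\frac{55843}{17540} \approx 3.1838$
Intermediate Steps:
$- \frac{2164}{-1754} + \frac{702}{13 \cdot 28 - 4} = \left(-2164\right) \left(- \frac{1}{1754}\right) + \frac{702}{364 - 4} = \frac{1082}{877} + \frac{702}{360} = \frac{1082}{877} + 702 \cdot \frac{1}{360} = \frac{1082}{877} + \frac{39}{20} = \frac{55843}{17540}$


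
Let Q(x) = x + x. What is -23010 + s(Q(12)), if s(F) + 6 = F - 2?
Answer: -22994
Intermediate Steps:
Q(x) = 2*x
s(F) = -8 + F (s(F) = -6 + (F - 2) = -6 + (-2 + F) = -8 + F)
-23010 + s(Q(12)) = -23010 + (-8 + 2*12) = -23010 + (-8 + 24) = -23010 + 16 = -22994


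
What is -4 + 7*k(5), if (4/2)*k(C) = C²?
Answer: 167/2 ≈ 83.500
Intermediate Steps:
k(C) = C²/2
-4 + 7*k(5) = -4 + 7*((½)*5²) = -4 + 7*((½)*25) = -4 + 7*(25/2) = -4 + 175/2 = 167/2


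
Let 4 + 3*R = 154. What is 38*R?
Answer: 1900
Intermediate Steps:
R = 50 (R = -4/3 + (⅓)*154 = -4/3 + 154/3 = 50)
38*R = 38*50 = 1900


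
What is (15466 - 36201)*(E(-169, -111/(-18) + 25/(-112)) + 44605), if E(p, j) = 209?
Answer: -929218290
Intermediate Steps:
(15466 - 36201)*(E(-169, -111/(-18) + 25/(-112)) + 44605) = (15466 - 36201)*(209 + 44605) = -20735*44814 = -929218290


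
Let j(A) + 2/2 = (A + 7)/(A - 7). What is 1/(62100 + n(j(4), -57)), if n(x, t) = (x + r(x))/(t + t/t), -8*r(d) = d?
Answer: 96/5961607 ≈ 1.6103e-5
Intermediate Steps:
j(A) = -1 + (7 + A)/(-7 + A) (j(A) = -1 + (A + 7)/(A - 7) = -1 + (7 + A)/(-7 + A))
r(d) = -d/8
n(x, t) = 7*x/(8*(1 + t)) (n(x, t) = (x - x/8)/(t + t/t) = (7*x/8)/(t + 1) = (7*x/8)/(1 + t) = 7*x/(8*(1 + t)))
1/(62100 + n(j(4), -57)) = 1/(62100 + 7*(14/(-7 + 4))/(8*(1 - 57))) = 1/(62100 + (7/8)*(14/(-3))/(-56)) = 1/(62100 + (7/8)*(14*(-⅓))*(-1/56)) = 1/(62100 + (7/8)*(-14/3)*(-1/56)) = 1/(62100 + 7/96) = 1/(5961607/96) = 96/5961607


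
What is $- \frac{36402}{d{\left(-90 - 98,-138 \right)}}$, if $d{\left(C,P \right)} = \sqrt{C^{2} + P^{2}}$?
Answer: $- \frac{18201 \sqrt{13597}}{13597} \approx -156.09$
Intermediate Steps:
$- \frac{36402}{d{\left(-90 - 98,-138 \right)}} = - \frac{36402}{\sqrt{\left(-90 - 98\right)^{2} + \left(-138\right)^{2}}} = - \frac{36402}{\sqrt{\left(-188\right)^{2} + 19044}} = - \frac{36402}{\sqrt{35344 + 19044}} = - \frac{36402}{\sqrt{54388}} = - \frac{36402}{2 \sqrt{13597}} = - 36402 \frac{\sqrt{13597}}{27194} = - \frac{18201 \sqrt{13597}}{13597}$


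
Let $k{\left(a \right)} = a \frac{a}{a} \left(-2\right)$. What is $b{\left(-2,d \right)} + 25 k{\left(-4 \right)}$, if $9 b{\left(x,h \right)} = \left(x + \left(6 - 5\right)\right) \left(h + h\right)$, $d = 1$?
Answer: $\frac{1798}{9} \approx 199.78$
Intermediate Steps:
$k{\left(a \right)} = - 2 a$ ($k{\left(a \right)} = a 1 \left(-2\right) = a \left(-2\right) = - 2 a$)
$b{\left(x,h \right)} = \frac{2 h \left(1 + x\right)}{9}$ ($b{\left(x,h \right)} = \frac{\left(x + \left(6 - 5\right)\right) \left(h + h\right)}{9} = \frac{\left(x + 1\right) 2 h}{9} = \frac{\left(1 + x\right) 2 h}{9} = \frac{2 h \left(1 + x\right)}{9}$)
$b{\left(-2,d \right)} + 25 k{\left(-4 \right)} = \frac{2}{9} \cdot 1 \left(1 - 2\right) + 25 \left(\left(-2\right) \left(-4\right)\right) = \frac{2}{9} \cdot 1 \left(-1\right) + 25 \cdot 8 = - \frac{2}{9} + 200 = \frac{1798}{9}$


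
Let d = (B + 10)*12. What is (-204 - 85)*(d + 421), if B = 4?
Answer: -170221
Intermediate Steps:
d = 168 (d = (4 + 10)*12 = 14*12 = 168)
(-204 - 85)*(d + 421) = (-204 - 85)*(168 + 421) = -289*589 = -170221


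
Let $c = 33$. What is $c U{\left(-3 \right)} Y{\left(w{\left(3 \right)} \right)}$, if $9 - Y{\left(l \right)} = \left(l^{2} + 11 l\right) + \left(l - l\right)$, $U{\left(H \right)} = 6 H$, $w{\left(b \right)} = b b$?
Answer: $101574$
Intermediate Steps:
$w{\left(b \right)} = b^{2}$
$Y{\left(l \right)} = 9 - l^{2} - 11 l$ ($Y{\left(l \right)} = 9 - \left(\left(l^{2} + 11 l\right) + \left(l - l\right)\right) = 9 - \left(\left(l^{2} + 11 l\right) + 0\right) = 9 - \left(l^{2} + 11 l\right) = 9 - l^{2} - 11 l$)
$c U{\left(-3 \right)} Y{\left(w{\left(3 \right)} \right)} = 33 \cdot 6 \left(-3\right) \left(9 - \left(3^{2}\right)^{2} - 11 \cdot 3^{2}\right) = 33 \left(-18\right) \left(9 - 9^{2} - 99\right) = - 594 \left(9 - 81 - 99\right) = \left(-594\right) \left(-171\right) = 101574$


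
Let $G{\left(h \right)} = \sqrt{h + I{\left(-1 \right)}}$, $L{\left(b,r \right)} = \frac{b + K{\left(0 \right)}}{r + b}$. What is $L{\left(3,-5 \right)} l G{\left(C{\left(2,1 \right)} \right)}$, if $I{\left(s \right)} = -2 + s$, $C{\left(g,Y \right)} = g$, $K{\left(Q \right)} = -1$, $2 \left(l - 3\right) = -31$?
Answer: $\frac{25 i}{2} \approx 12.5 i$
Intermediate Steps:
$l = - \frac{25}{2}$ ($l = 3 + \frac{1}{2} \left(-31\right) = 3 - \frac{31}{2} = - \frac{25}{2} \approx -12.5$)
$L{\left(b,r \right)} = \frac{-1 + b}{b + r}$ ($L{\left(b,r \right)} = \frac{b - 1}{r + b} = \frac{-1 + b}{b + r}$)
$G{\left(h \right)} = \sqrt{-3 + h}$ ($G{\left(h \right)} = \sqrt{h - 3} = \sqrt{-3 + h}$)
$L{\left(3,-5 \right)} l G{\left(C{\left(2,1 \right)} \right)} = \frac{-1 + 3}{3 - 5} \left(- \frac{25}{2}\right) \sqrt{-3 + 2} = \frac{1}{-2} \cdot 2 \left(- \frac{25}{2}\right) \sqrt{-1} = \left(- \frac{1}{2}\right) 2 \left(- \frac{25}{2}\right) i = \left(-1\right) \left(- \frac{25}{2}\right) i = \frac{25 i}{2}$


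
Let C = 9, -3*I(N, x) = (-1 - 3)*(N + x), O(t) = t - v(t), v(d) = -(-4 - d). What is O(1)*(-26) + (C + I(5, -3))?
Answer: 347/3 ≈ 115.67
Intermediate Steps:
v(d) = 4 + d
O(t) = -4 (O(t) = t - (4 + t) = t + (-4 - t) = -4)
I(N, x) = 4*N/3 + 4*x/3 (I(N, x) = -(-1 - 3)*(N + x)/3 = -(-4)*(N + x)/3 = -(-4*N - 4*x)/3 = 4*N/3 + 4*x/3)
O(1)*(-26) + (C + I(5, -3)) = -4*(-26) + (9 + ((4/3)*5 + (4/3)*(-3))) = 104 + (9 + (20/3 - 4)) = 104 + (9 + 8/3) = 104 + 35/3 = 347/3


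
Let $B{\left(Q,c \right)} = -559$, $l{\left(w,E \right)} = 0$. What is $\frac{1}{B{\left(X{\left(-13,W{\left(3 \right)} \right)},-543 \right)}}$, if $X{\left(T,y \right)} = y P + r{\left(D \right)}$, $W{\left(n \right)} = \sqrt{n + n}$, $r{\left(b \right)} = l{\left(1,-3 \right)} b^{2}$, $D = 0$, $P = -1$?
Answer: $- \frac{1}{559} \approx -0.0017889$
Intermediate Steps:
$r{\left(b \right)} = 0$ ($r{\left(b \right)} = 0 b^{2} = 0$)
$W{\left(n \right)} = \sqrt{2} \sqrt{n}$ ($W{\left(n \right)} = \sqrt{2 n} = \sqrt{2} \sqrt{n}$)
$X{\left(T,y \right)} = - y$ ($X{\left(T,y \right)} = y \left(-1\right) + 0 = - y + 0 = - y$)
$\frac{1}{B{\left(X{\left(-13,W{\left(3 \right)} \right)},-543 \right)}} = \frac{1}{-559} = - \frac{1}{559}$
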